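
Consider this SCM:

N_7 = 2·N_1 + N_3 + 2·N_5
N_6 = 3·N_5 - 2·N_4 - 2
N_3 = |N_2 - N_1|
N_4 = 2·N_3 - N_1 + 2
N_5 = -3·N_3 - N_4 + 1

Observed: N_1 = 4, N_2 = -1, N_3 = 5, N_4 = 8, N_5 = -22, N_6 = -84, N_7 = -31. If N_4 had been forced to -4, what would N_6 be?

-24

Under do(N_4=-4), the mechanism N_4 = 2·N_3 - N_1 + 2 is discarded; N_4 is fixed at -4.
N_3 = |N_2 - N_1|  [with N_2=-1, N_1=4]  = 5
N_5 = -3·N_3 - N_4 + 1  [with N_3=5, N_4=-4]  = -10
N_6 = 3·N_5 - 2·N_4 - 2  [with N_5=-10, N_4=-4]  = -24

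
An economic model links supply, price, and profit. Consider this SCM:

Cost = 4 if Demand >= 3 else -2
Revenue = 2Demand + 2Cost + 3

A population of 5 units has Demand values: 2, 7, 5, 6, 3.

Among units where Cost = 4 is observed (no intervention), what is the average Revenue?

21.5

E[Revenue|Cost=4] averages over only the 4 units with Cost=4 (Demand = 7, 5, 6, 3): Revenue = 25, 21, 23, 17, mean 21.5.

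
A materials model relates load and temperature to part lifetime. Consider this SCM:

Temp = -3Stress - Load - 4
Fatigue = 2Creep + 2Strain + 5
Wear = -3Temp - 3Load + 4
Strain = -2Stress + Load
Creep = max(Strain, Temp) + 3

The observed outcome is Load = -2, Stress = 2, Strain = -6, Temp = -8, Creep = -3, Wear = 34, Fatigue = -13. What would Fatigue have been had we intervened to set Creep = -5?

-17

Under do(Creep=-5), the mechanism Creep = max(Strain, Temp) + 3 is discarded; Creep is fixed at -5.
Strain = -2Stress + Load  [with Stress=2, Load=-2]  = -6
Fatigue = 2Creep + 2Strain + 5  [with Creep=-5, Strain=-6]  = -17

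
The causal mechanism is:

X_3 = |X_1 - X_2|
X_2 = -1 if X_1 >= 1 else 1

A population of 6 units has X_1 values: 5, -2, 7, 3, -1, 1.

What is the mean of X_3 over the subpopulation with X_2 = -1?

E[X_3|X_2=-1] averages over only the 4 units with X_2=-1 (X_1 = 5, 7, 3, 1): X_3 = 6, 8, 4, 2, mean 5.

5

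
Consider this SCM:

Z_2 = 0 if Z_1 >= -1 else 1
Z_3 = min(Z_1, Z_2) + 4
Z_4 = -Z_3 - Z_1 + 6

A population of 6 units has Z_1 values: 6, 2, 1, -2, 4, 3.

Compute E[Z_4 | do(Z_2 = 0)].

0

The intervention sets Z_2=0 in all 6 units regardless of Z_1. Recomputing Z_4 per unit gives -4, 0, 1, 6, -2, -1; average 0.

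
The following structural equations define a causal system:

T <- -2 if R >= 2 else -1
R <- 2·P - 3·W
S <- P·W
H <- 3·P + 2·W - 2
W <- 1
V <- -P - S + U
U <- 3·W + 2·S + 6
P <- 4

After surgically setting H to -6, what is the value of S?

4

Under do(H=-6), the mechanism H <- 3·P + 2·W - 2 is discarded; H is fixed at -6.
Since S is not a descendant of the intervened variable, it is unaffected.
S = P·W  [with P=4, W=1]  = 4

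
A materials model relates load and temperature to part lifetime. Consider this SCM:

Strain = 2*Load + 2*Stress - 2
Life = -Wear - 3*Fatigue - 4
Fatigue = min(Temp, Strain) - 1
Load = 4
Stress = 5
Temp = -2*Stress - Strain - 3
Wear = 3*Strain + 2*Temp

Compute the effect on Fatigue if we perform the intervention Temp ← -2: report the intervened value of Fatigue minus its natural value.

27

Under do(Temp=-2), the mechanism Temp = -2*Stress - Strain - 3 is discarded; Temp is fixed at -2.
Strain = 2*Load + 2*Stress - 2  [with Load=4, Stress=5]  = 16
Fatigue = min(Temp, Strain) - 1  [with Temp=-2, Strain=16]  = -3
Without intervention: Strain = 2*Load + 2*Stress - 2  [with Load=4, Stress=5]  = 16; Temp = -2*Stress - Strain - 3  [with Stress=5, Strain=16]  = -29; Fatigue = min(Temp, Strain) - 1  [with Temp=-29, Strain=16]  = -30.
Change = -3 − (-30) = 27.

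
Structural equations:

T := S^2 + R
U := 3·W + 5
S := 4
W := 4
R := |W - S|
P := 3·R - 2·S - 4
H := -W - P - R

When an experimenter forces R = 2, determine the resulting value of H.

0

The intervention breaks the incoming arrows to R: R := |W - S| no longer applies, and R = 2.
P = 3·R - 2·S - 4  [with R=2, S=4]  = -6
H = -W - P - R  [with W=4, P=-6, R=2]  = 0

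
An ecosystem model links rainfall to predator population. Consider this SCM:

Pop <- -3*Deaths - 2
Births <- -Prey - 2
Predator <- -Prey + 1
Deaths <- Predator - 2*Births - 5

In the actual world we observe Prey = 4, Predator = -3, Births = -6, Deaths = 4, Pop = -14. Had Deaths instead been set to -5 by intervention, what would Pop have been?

13

Intervening sets Deaths = -5 and removes its equation (Deaths <- Predator - 2*Births - 5).
Pop = -3*Deaths - 2  [with Deaths=-5]  = 13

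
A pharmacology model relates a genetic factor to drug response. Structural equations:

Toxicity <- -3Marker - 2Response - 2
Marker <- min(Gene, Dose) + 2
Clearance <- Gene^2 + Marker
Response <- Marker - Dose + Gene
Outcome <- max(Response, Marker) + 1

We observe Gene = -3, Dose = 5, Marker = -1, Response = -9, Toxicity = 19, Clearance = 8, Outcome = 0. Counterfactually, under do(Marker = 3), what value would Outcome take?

The intervention breaks the incoming arrows to Marker: Marker <- min(Gene, Dose) + 2 no longer applies, and Marker = 3.
Response = Marker - Dose + Gene  [with Marker=3, Dose=5, Gene=-3]  = -5
Outcome = max(Response, Marker) + 1  [with Response=-5, Marker=3]  = 4

4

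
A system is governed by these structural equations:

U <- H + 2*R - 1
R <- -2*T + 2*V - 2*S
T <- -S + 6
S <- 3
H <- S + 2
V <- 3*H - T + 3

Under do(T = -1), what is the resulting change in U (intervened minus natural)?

The intervention breaks the incoming arrows to T: T <- -S + 6 no longer applies, and T = -1.
H = S + 2  [with S=3]  = 5
V = 3*H - T + 3  [with H=5, T=-1]  = 19
R = -2*T + 2*V - 2*S  [with T=-1, V=19, S=3]  = 34
U = H + 2*R - 1  [with H=5, R=34]  = 72
Without intervention: H = S + 2  [with S=3]  = 5; T = -S + 6  [with S=3]  = 3; V = 3*H - T + 3  [with H=5, T=3]  = 15; R = -2*T + 2*V - 2*S  [with T=3, V=15, S=3]  = 18; U = H + 2*R - 1  [with H=5, R=18]  = 40.
Change = 72 − 40 = 32.

32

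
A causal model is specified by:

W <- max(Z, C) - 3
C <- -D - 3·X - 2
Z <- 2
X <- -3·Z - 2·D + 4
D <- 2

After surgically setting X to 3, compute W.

do(X=3) replaces the equation X <- -3·Z - 2·D + 4 with the constant X = 3.
C = -D - 3·X - 2  [with D=2, X=3]  = -13
W = max(Z, C) - 3  [with Z=2, C=-13]  = -1

-1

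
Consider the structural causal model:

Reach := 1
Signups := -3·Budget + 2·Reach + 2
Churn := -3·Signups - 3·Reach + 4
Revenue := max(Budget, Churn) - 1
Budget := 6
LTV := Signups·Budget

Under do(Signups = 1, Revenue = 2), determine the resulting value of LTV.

6

Setting Signups = 1, Revenue = 2 by intervention discards those variables' equations.
LTV = Signups·Budget  [with Signups=1, Budget=6]  = 6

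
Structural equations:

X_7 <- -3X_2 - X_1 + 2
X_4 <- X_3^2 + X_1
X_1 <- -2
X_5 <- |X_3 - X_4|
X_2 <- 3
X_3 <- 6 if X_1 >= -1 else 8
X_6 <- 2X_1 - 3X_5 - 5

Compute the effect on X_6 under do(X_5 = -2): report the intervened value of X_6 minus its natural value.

The intervention breaks the incoming arrows to X_5: X_5 <- |X_3 - X_4| no longer applies, and X_5 = -2.
X_6 = 2X_1 - 3X_5 - 5  [with X_1=-2, X_5=-2]  = -3
Without intervention: X_3 = 6 if X_1 >= -1 else 8  [with X_1=-2]  = 8; X_4 = X_3^2 + X_1  [with X_3=8, X_1=-2]  = 62; X_5 = |X_3 - X_4|  [with X_3=8, X_4=62]  = 54; X_6 = 2X_1 - 3X_5 - 5  [with X_1=-2, X_5=54]  = -171.
Change = -3 − (-171) = 168.

168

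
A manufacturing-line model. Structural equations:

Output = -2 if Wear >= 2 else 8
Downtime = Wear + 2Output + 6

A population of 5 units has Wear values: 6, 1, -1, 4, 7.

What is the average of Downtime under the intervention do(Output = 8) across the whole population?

The intervention sets Output=8 in all 5 units regardless of Wear. Recomputing Downtime per unit gives 28, 23, 21, 26, 29; average 25.4.

25.4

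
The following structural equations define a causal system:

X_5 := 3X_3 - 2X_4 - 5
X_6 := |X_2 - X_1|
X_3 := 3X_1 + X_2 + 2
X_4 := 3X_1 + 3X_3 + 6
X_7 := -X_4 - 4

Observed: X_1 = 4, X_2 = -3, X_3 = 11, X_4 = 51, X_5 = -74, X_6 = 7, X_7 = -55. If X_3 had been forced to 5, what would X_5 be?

-56

do(X_3=5) replaces the equation X_3 := 3X_1 + X_2 + 2 with the constant X_3 = 5.
X_4 = 3X_1 + 3X_3 + 6  [with X_1=4, X_3=5]  = 33
X_5 = 3X_3 - 2X_4 - 5  [with X_3=5, X_4=33]  = -56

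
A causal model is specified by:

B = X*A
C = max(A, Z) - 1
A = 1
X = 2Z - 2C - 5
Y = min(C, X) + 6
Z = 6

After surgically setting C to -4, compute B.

15

do(C=-4) replaces the equation C = max(A, Z) - 1 with the constant C = -4.
X = 2Z - 2C - 5  [with Z=6, C=-4]  = 15
B = X*A  [with X=15, A=1]  = 15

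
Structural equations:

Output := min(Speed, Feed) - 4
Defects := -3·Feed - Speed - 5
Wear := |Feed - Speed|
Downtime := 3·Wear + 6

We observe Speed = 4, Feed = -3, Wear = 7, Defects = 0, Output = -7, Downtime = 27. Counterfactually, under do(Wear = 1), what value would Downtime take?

The intervention breaks the incoming arrows to Wear: Wear := |Feed - Speed| no longer applies, and Wear = 1.
Downtime = 3·Wear + 6  [with Wear=1]  = 9

9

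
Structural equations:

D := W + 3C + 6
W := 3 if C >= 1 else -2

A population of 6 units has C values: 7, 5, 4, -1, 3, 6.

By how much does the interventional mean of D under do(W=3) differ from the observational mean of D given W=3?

Under do(W=3), W's equation is replaced by W=3 for every unit. Per-unit D: 30, 24, 21, 6, 18, 27. Mean = 21.
Conditioning on W=3 selects the 5 unit(s) with C ∈ {7, 5, 4, 3, 6}. Their D values: 30, 24, 21, 18, 27. Mean = 24.
Difference = 21 − 24 = -3.

-3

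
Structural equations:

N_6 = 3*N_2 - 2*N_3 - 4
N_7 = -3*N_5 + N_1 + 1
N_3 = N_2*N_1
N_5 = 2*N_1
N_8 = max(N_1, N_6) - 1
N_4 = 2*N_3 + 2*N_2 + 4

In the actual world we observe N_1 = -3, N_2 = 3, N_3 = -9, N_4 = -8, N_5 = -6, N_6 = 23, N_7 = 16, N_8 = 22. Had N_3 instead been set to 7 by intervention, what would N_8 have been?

-4

The intervention breaks the incoming arrows to N_3: N_3 = N_2*N_1 no longer applies, and N_3 = 7.
N_6 = 3*N_2 - 2*N_3 - 4  [with N_2=3, N_3=7]  = -9
N_8 = max(N_1, N_6) - 1  [with N_1=-3, N_6=-9]  = -4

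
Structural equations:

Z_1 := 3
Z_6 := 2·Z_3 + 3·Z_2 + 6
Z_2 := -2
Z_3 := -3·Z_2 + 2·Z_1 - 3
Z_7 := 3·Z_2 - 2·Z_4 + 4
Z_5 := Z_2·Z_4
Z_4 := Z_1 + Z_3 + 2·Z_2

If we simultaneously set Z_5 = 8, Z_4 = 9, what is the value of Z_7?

-20

Setting Z_5 = 8, Z_4 = 9 by intervention discards those variables' equations.
Z_7 = 3·Z_2 - 2·Z_4 + 4  [with Z_2=-2, Z_4=9]  = -20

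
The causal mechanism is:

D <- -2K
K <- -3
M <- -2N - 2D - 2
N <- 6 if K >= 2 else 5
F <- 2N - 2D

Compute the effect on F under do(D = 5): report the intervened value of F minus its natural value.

2

do(D=5) replaces the equation D <- -2K with the constant D = 5.
N = 6 if K >= 2 else 5  [with K=-3]  = 5
F = 2N - 2D  [with N=5, D=5]  = 0
Without intervention: N = 6 if K >= 2 else 5  [with K=-3]  = 5; D = -2K  [with K=-3]  = 6; F = 2N - 2D  [with N=5, D=6]  = -2.
Change = 0 − (-2) = 2.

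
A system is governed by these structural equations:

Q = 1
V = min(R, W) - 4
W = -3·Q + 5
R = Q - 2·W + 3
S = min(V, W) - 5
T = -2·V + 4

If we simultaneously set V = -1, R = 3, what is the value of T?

The joint intervention fixes V = -1, R = 3, removing each variable's own equation.
T = -2·V + 4  [with V=-1]  = 6

6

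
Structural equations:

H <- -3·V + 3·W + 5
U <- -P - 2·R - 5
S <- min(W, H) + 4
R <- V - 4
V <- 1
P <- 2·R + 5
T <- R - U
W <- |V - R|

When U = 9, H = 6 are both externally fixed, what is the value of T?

-12

Under do(U = 9, H = 6), each intervened variable's structural equation is replaced by its fixed value.
R = V - 4  [with V=1]  = -3
T = R - U  [with R=-3, U=9]  = -12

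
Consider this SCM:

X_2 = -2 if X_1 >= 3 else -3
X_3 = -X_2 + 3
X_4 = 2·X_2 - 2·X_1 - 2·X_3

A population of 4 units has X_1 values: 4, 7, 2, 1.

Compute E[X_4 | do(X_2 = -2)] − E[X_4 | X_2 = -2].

4

The intervention sets X_2=-2 in all 4 units regardless of X_1. Recomputing X_4 per unit gives -22, -28, -18, -16; average -21.
Observing X_2=-2 restricts to units where X_2's equation naturally yields -2: X_1 ∈ {4, 7}. In that subpopulation X_4 = -22, -28, mean -25.
Difference = -21 − (-25) = 4.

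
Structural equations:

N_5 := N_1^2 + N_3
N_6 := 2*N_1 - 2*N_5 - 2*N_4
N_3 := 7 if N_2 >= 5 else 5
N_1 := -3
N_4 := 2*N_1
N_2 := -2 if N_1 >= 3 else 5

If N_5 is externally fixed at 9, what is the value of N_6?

The intervention breaks the incoming arrows to N_5: N_5 := N_1^2 + N_3 no longer applies, and N_5 = 9.
N_4 = 2*N_1  [with N_1=-3]  = -6
N_6 = 2*N_1 - 2*N_5 - 2*N_4  [with N_1=-3, N_5=9, N_4=-6]  = -12

-12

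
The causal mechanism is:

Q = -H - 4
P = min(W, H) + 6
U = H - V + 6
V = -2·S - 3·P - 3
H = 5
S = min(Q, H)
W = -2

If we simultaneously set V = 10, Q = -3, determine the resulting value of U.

Under do(V = 10, Q = -3), each intervened variable's structural equation is replaced by its fixed value.
U = H - V + 6  [with H=5, V=10]  = 1

1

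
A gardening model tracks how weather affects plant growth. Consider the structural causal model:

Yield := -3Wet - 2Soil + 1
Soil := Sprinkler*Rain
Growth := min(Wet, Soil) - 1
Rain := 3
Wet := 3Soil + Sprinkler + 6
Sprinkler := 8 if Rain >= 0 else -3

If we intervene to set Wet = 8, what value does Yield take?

Under do(Wet=8), the mechanism Wet := 3Soil + Sprinkler + 6 is discarded; Wet is fixed at 8.
Sprinkler = 8 if Rain >= 0 else -3  [with Rain=3]  = 8
Soil = Sprinkler*Rain  [with Sprinkler=8, Rain=3]  = 24
Yield = -3Wet - 2Soil + 1  [with Wet=8, Soil=24]  = -71

-71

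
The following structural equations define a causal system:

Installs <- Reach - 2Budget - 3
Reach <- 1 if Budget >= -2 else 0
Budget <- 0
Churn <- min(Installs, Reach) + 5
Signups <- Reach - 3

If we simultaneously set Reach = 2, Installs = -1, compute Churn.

4

Under do(Reach = 2, Installs = -1), each intervened variable's structural equation is replaced by its fixed value.
Churn = min(Installs, Reach) + 5  [with Installs=-1, Reach=2]  = 4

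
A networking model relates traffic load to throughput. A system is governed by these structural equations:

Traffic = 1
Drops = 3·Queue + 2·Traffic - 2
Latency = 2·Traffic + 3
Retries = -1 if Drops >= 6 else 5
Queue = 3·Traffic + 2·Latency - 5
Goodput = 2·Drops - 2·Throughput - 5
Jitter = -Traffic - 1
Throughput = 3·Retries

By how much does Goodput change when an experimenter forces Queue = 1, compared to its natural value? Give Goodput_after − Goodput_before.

The intervention breaks the incoming arrows to Queue: Queue = 3·Traffic + 2·Latency - 5 no longer applies, and Queue = 1.
Drops = 3·Queue + 2·Traffic - 2  [with Queue=1, Traffic=1]  = 3
Retries = -1 if Drops >= 6 else 5  [with Drops=3]  = 5
Throughput = 3·Retries  [with Retries=5]  = 15
Goodput = 2·Drops - 2·Throughput - 5  [with Drops=3, Throughput=15]  = -29
Without intervention: Latency = 2·Traffic + 3  [with Traffic=1]  = 5; Queue = 3·Traffic + 2·Latency - 5  [with Traffic=1, Latency=5]  = 8; Drops = 3·Queue + 2·Traffic - 2  [with Queue=8, Traffic=1]  = 24; Retries = -1 if Drops >= 6 else 5  [with Drops=24]  = -1; Throughput = 3·Retries  [with Retries=-1]  = -3; Goodput = 2·Drops - 2·Throughput - 5  [with Drops=24, Throughput=-3]  = 49.
Change = -29 − 49 = -78.

-78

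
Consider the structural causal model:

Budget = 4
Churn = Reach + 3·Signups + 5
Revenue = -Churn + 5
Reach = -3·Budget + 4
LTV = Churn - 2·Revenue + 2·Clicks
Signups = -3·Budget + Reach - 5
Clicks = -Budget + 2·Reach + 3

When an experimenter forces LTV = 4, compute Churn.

-78

The intervention breaks the incoming arrows to LTV: LTV = Churn - 2·Revenue + 2·Clicks no longer applies, and LTV = 4.
Churn is not downstream of the intervention, so its value is determined by the original equations.
Reach = -3·Budget + 4  [with Budget=4]  = -8
Signups = -3·Budget + Reach - 5  [with Budget=4, Reach=-8]  = -25
Churn = Reach + 3·Signups + 5  [with Reach=-8, Signups=-25]  = -78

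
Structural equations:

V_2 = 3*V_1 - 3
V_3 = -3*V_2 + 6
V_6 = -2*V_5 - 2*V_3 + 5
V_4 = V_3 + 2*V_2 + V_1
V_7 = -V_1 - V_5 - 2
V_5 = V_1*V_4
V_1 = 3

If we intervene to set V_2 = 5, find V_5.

do(V_2=5) replaces the equation V_2 = 3*V_1 - 3 with the constant V_2 = 5.
V_3 = -3*V_2 + 6  [with V_2=5]  = -9
V_4 = V_3 + 2*V_2 + V_1  [with V_3=-9, V_2=5, V_1=3]  = 4
V_5 = V_1*V_4  [with V_1=3, V_4=4]  = 12

12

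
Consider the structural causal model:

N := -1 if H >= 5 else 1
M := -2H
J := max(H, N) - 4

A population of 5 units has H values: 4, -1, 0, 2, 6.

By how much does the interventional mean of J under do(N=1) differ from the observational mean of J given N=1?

0.8

Under do(N=1), N's equation is replaced by N=1 for every unit. Per-unit J: 0, -3, -3, -2, 2. Mean = -1.2.
Conditioning on N=1 selects the 4 unit(s) with H ∈ {4, -1, 0, 2}. Their J values: 0, -3, -3, -2. Mean = -2.
Difference = -1.2 − (-2) = 0.8.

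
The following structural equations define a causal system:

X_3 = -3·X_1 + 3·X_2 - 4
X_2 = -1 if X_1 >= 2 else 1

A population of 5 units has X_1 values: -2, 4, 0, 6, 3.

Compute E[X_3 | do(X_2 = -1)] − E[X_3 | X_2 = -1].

Every unit gets X_2=-1 under the intervention. X_3 values become -1, -19, -7, -25, -16; E[X_3|do(X_2=-1)] = -13.6.
E[X_3|X_2=-1] averages over only the 3 units with X_2=-1 (X_1 = 4, 6, 3): X_3 = -19, -25, -16, mean -20.
Difference = -13.6 − (-20) = 6.4.

6.4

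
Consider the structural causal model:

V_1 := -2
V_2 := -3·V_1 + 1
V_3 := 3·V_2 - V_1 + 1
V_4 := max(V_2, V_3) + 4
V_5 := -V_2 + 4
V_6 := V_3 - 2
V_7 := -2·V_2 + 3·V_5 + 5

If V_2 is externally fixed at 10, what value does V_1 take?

-2

Under do(V_2=10), the mechanism V_2 := -3·V_1 + 1 is discarded; V_2 is fixed at 10.
V_1 is not downstream of the intervention, so its value is determined by the original equations.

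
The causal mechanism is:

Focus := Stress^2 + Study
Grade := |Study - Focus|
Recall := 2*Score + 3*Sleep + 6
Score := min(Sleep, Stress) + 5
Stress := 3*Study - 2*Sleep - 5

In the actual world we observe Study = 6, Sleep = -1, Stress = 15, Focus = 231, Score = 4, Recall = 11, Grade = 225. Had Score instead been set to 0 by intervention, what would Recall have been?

3

The intervention breaks the incoming arrows to Score: Score := min(Sleep, Stress) + 5 no longer applies, and Score = 0.
Recall = 2*Score + 3*Sleep + 6  [with Score=0, Sleep=-1]  = 3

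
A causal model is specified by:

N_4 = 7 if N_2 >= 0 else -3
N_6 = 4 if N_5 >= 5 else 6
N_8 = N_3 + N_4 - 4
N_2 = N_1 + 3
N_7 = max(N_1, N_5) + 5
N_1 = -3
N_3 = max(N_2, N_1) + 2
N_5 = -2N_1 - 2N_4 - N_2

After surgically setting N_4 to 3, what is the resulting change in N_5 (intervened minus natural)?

Intervening sets N_4 = 3 and removes its equation (N_4 = 7 if N_2 >= 0 else -3).
N_2 = N_1 + 3  [with N_1=-3]  = 0
N_5 = -2N_1 - 2N_4 - N_2  [with N_1=-3, N_4=3, N_2=0]  = 0
Without intervention: N_2 = N_1 + 3  [with N_1=-3]  = 0; N_4 = 7 if N_2 >= 0 else -3  [with N_2=0]  = 7; N_5 = -2N_1 - 2N_4 - N_2  [with N_1=-3, N_4=7, N_2=0]  = -8.
Change = 0 − (-8) = 8.

8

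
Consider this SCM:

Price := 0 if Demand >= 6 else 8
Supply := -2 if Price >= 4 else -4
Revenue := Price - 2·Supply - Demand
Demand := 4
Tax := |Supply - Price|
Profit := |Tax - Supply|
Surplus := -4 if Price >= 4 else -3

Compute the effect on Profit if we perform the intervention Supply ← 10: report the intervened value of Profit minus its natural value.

The intervention breaks the incoming arrows to Supply: Supply := -2 if Price >= 4 else -4 no longer applies, and Supply = 10.
Price = 0 if Demand >= 6 else 8  [with Demand=4]  = 8
Tax = |Supply - Price|  [with Supply=10, Price=8]  = 2
Profit = |Tax - Supply|  [with Tax=2, Supply=10]  = 8
Without intervention: Price = 0 if Demand >= 6 else 8  [with Demand=4]  = 8; Supply = -2 if Price >= 4 else -4  [with Price=8]  = -2; Tax = |Supply - Price|  [with Supply=-2, Price=8]  = 10; Profit = |Tax - Supply|  [with Tax=10, Supply=-2]  = 12.
Change = 8 − 12 = -4.

-4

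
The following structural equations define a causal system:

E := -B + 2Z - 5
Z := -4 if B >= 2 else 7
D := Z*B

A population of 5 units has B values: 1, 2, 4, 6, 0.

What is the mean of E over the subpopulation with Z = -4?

-17

E[E|Z=-4] averages over only the 3 units with Z=-4 (B = 2, 4, 6): E = -15, -17, -19, mean -17.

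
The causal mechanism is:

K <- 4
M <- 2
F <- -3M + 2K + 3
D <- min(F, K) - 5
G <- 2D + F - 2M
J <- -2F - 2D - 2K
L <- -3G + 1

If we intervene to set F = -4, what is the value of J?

The intervention breaks the incoming arrows to F: F <- -3M + 2K + 3 no longer applies, and F = -4.
D = min(F, K) - 5  [with F=-4, K=4]  = -9
J = -2F - 2D - 2K  [with F=-4, D=-9, K=4]  = 18

18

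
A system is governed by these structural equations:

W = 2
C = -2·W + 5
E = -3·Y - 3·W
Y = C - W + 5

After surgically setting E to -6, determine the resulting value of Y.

4

Under do(E=-6), the mechanism E = -3·Y - 3·W is discarded; E is fixed at -6.
Since Y is not a descendant of the intervened variable, it is unaffected.
C = -2·W + 5  [with W=2]  = 1
Y = C - W + 5  [with C=1, W=2]  = 4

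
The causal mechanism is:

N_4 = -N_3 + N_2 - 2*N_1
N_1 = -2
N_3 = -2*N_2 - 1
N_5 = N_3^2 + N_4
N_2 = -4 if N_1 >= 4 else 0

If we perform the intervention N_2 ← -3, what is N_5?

21

do(N_2=-3) replaces the equation N_2 = -4 if N_1 >= 4 else 0 with the constant N_2 = -3.
N_3 = -2*N_2 - 1  [with N_2=-3]  = 5
N_4 = -N_3 + N_2 - 2*N_1  [with N_3=5, N_2=-3, N_1=-2]  = -4
N_5 = N_3^2 + N_4  [with N_3=5, N_4=-4]  = 21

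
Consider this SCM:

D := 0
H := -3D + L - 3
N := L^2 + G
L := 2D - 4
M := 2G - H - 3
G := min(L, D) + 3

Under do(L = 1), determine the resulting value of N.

Under do(L=1), the mechanism L := 2D - 4 is discarded; L is fixed at 1.
G = min(L, D) + 3  [with L=1, D=0]  = 3
N = L^2 + G  [with L=1, G=3]  = 4

4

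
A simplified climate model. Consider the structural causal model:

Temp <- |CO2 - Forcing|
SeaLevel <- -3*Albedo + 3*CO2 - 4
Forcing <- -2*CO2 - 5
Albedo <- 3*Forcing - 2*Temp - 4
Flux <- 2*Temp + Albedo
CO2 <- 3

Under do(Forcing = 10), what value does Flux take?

Under do(Forcing=10), the mechanism Forcing <- -2*CO2 - 5 is discarded; Forcing is fixed at 10.
Temp = |CO2 - Forcing|  [with CO2=3, Forcing=10]  = 7
Albedo = 3*Forcing - 2*Temp - 4  [with Forcing=10, Temp=7]  = 12
Flux = 2*Temp + Albedo  [with Temp=7, Albedo=12]  = 26

26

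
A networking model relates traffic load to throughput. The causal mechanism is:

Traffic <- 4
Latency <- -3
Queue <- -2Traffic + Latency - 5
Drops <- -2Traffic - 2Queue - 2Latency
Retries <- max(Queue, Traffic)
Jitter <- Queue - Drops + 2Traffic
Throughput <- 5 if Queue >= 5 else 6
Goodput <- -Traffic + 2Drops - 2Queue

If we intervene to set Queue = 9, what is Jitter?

The intervention breaks the incoming arrows to Queue: Queue <- -2Traffic + Latency - 5 no longer applies, and Queue = 9.
Drops = -2Traffic - 2Queue - 2Latency  [with Traffic=4, Queue=9, Latency=-3]  = -20
Jitter = Queue - Drops + 2Traffic  [with Queue=9, Drops=-20, Traffic=4]  = 37

37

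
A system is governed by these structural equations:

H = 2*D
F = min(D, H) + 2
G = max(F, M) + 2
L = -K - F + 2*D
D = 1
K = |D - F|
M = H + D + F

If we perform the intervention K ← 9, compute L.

Intervening sets K = 9 and removes its equation (K = |D - F|).
H = 2*D  [with D=1]  = 2
F = min(D, H) + 2  [with D=1, H=2]  = 3
L = -K - F + 2*D  [with K=9, F=3, D=1]  = -10

-10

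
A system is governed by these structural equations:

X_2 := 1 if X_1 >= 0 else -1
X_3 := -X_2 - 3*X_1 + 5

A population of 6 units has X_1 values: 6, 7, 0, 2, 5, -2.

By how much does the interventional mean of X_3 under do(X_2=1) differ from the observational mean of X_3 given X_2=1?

3

The intervention sets X_2=1 in all 6 units regardless of X_1. Recomputing X_3 per unit gives -14, -17, 4, -2, -11, 10; average -5.
Conditioning on X_2=1 selects the 5 unit(s) with X_1 ∈ {6, 7, 0, 2, 5}. Their X_3 values: -14, -17, 4, -2, -11. Mean = -8.
Difference = -5 − (-8) = 3.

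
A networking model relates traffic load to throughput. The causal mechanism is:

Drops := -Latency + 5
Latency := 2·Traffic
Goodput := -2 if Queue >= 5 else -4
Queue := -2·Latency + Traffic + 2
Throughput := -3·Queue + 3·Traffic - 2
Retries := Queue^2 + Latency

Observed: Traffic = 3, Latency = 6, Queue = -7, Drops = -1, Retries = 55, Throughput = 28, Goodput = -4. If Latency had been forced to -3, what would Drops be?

8

Under do(Latency=-3), the mechanism Latency := 2·Traffic is discarded; Latency is fixed at -3.
Drops = -Latency + 5  [with Latency=-3]  = 8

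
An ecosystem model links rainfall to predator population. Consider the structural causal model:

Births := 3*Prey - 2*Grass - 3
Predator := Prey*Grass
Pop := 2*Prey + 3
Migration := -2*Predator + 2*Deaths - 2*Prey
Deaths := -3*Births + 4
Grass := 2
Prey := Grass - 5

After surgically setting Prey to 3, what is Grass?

Under do(Prey=3), the mechanism Prey := Grass - 5 is discarded; Prey is fixed at 3.
Grass is not downstream of the intervention, so its value is determined by the original equations.

2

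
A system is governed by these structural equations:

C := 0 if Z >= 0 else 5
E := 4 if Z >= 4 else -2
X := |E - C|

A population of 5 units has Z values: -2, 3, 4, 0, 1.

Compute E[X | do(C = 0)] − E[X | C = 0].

Under do(C=0), C's equation is replaced by C=0 for every unit. Per-unit X: 2, 2, 4, 2, 2. Mean = 2.4.
Conditioning on C=0 selects the 4 unit(s) with Z ∈ {3, 4, 0, 1}. Their X values: 2, 4, 2, 2. Mean = 2.5.
Difference = 2.4 − 2.5 = -0.1.

-0.1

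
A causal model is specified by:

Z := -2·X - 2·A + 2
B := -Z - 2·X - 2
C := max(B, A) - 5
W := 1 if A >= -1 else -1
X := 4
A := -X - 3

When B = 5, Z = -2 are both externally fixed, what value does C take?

The joint intervention fixes B = 5, Z = -2, removing each variable's own equation.
A = -X - 3  [with X=4]  = -7
C = max(B, A) - 5  [with B=5, A=-7]  = 0

0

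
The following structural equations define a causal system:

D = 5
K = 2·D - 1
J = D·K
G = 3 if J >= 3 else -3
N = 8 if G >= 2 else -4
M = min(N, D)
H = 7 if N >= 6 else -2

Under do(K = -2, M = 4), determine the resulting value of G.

-3

The joint intervention fixes K = -2, M = 4, removing each variable's own equation.
J = D·K  [with D=5, K=-2]  = -10
G = 3 if J >= 3 else -3  [with J=-10]  = -3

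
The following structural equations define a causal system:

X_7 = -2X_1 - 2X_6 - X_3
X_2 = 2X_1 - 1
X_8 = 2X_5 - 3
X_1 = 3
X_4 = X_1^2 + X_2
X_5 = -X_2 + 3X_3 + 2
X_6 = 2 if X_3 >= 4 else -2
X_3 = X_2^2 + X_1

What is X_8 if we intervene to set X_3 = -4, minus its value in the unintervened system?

-192

The intervention breaks the incoming arrows to X_3: X_3 = X_2^2 + X_1 no longer applies, and X_3 = -4.
X_2 = 2X_1 - 1  [with X_1=3]  = 5
X_5 = -X_2 + 3X_3 + 2  [with X_2=5, X_3=-4]  = -15
X_8 = 2X_5 - 3  [with X_5=-15]  = -33
Without intervention: X_2 = 2X_1 - 1  [with X_1=3]  = 5; X_3 = X_2^2 + X_1  [with X_2=5, X_1=3]  = 28; X_5 = -X_2 + 3X_3 + 2  [with X_2=5, X_3=28]  = 81; X_8 = 2X_5 - 3  [with X_5=81]  = 159.
Change = -33 − 159 = -192.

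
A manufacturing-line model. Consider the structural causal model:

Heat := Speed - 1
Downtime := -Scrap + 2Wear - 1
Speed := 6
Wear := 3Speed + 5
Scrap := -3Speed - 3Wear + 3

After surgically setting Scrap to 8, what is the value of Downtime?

37

Intervening sets Scrap = 8 and removes its equation (Scrap := -3Speed - 3Wear + 3).
Wear = 3Speed + 5  [with Speed=6]  = 23
Downtime = -Scrap + 2Wear - 1  [with Scrap=8, Wear=23]  = 37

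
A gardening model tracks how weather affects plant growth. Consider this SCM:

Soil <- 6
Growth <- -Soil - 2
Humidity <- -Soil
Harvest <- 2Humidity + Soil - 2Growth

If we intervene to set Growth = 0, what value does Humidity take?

The intervention breaks the incoming arrows to Growth: Growth <- -Soil - 2 no longer applies, and Growth = 0.
Since Humidity is not a descendant of the intervened variable, it is unaffected.
Humidity = -Soil  [with Soil=6]  = -6

-6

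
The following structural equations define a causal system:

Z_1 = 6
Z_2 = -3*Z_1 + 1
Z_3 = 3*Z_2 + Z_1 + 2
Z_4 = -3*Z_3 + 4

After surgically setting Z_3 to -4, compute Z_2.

Under do(Z_3=-4), the mechanism Z_3 = 3*Z_2 + Z_1 + 2 is discarded; Z_3 is fixed at -4.
Since Z_2 is not a descendant of the intervened variable, it is unaffected.
Z_2 = -3*Z_1 + 1  [with Z_1=6]  = -17

-17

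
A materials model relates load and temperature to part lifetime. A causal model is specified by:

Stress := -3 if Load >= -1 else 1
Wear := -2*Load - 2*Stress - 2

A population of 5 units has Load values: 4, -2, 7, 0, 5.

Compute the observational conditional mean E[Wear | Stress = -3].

-4

Conditioning on Stress=-3 selects the 4 unit(s) with Load ∈ {4, 7, 0, 5}. Their Wear values: -4, -10, 4, -6. Mean = -4.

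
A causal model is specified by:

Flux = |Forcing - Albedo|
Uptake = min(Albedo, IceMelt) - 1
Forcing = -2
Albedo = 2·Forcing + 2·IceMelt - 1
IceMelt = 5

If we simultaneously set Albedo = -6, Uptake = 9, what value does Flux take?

The joint intervention fixes Albedo = -6, Uptake = 9, removing each variable's own equation.
Flux = |Forcing - Albedo|  [with Forcing=-2, Albedo=-6]  = 4

4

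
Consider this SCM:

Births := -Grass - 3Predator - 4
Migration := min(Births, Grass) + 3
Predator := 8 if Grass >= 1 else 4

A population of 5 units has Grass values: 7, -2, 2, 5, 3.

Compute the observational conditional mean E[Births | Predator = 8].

-32.25

Observing Predator=8 restricts to units where Predator's equation naturally yields 8: Grass ∈ {7, 2, 5, 3}. In that subpopulation Births = -35, -30, -33, -31, mean -32.25.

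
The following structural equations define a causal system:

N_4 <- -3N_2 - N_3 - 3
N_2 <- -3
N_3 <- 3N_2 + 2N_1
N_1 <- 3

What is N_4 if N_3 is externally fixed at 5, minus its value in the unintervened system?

The intervention breaks the incoming arrows to N_3: N_3 <- 3N_2 + 2N_1 no longer applies, and N_3 = 5.
N_4 = -3N_2 - N_3 - 3  [with N_2=-3, N_3=5]  = 1
Without intervention: N_3 = 3N_2 + 2N_1  [with N_2=-3, N_1=3]  = -3; N_4 = -3N_2 - N_3 - 3  [with N_2=-3, N_3=-3]  = 9.
Change = 1 − 9 = -8.

-8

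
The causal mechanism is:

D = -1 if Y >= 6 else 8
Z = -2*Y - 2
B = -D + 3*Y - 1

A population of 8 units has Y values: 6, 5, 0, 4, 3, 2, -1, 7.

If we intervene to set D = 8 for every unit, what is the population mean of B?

do(D=8) breaks D's dependence on Y. With D=8 fixed, B across the units is 9, 6, -9, 3, 0, -3, -12, 12, mean 0.75.

0.75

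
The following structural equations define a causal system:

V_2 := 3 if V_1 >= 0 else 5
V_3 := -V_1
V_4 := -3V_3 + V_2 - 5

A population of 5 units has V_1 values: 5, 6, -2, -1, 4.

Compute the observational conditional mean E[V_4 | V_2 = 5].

-4.5

Conditioning on V_2=5 selects the 2 unit(s) with V_1 ∈ {-2, -1}. Their V_4 values: -6, -3. Mean = -4.5.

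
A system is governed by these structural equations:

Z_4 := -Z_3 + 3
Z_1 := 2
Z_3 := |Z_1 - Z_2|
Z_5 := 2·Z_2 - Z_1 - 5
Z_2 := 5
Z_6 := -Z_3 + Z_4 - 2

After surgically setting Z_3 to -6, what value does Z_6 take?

The intervention breaks the incoming arrows to Z_3: Z_3 := |Z_1 - Z_2| no longer applies, and Z_3 = -6.
Z_4 = -Z_3 + 3  [with Z_3=-6]  = 9
Z_6 = -Z_3 + Z_4 - 2  [with Z_3=-6, Z_4=9]  = 13

13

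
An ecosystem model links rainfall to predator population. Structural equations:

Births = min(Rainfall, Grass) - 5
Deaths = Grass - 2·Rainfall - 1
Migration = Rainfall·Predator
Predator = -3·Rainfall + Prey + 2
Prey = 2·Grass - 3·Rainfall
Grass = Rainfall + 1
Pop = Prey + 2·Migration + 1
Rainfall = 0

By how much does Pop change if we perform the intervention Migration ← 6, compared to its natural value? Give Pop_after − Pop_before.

do(Migration=6) replaces the equation Migration = Rainfall·Predator with the constant Migration = 6.
Grass = Rainfall + 1  [with Rainfall=0]  = 1
Prey = 2·Grass - 3·Rainfall  [with Grass=1, Rainfall=0]  = 2
Pop = Prey + 2·Migration + 1  [with Prey=2, Migration=6]  = 15
Without intervention: Grass = Rainfall + 1  [with Rainfall=0]  = 1; Prey = 2·Grass - 3·Rainfall  [with Grass=1, Rainfall=0]  = 2; Predator = -3·Rainfall + Prey + 2  [with Rainfall=0, Prey=2]  = 4; Migration = Rainfall·Predator  [with Rainfall=0, Predator=4]  = 0; Pop = Prey + 2·Migration + 1  [with Prey=2, Migration=0]  = 3.
Change = 15 − 3 = 12.

12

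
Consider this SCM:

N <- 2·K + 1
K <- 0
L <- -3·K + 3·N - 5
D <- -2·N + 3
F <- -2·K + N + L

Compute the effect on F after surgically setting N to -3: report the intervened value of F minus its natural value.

-16

Under do(N=-3), the mechanism N <- 2·K + 1 is discarded; N is fixed at -3.
L = -3·K + 3·N - 5  [with K=0, N=-3]  = -14
F = -2·K + N + L  [with K=0, N=-3, L=-14]  = -17
Without intervention: N = 2·K + 1  [with K=0]  = 1; L = -3·K + 3·N - 5  [with K=0, N=1]  = -2; F = -2·K + N + L  [with K=0, N=1, L=-2]  = -1.
Change = -17 − (-1) = -16.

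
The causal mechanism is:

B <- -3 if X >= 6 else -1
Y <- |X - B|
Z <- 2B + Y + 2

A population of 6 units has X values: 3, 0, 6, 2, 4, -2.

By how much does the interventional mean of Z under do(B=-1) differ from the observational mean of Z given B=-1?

do(B=-1) breaks B's dependence on X. With B=-1 fixed, Z across the units is 4, 1, 7, 3, 5, 1, mean 3.5.
E[Z|B=-1] averages over only the 5 units with B=-1 (X = 3, 0, 2, 4, -2): Z = 4, 1, 3, 5, 1, mean 2.8.
Difference = 3.5 − 2.8 = 0.7.

0.7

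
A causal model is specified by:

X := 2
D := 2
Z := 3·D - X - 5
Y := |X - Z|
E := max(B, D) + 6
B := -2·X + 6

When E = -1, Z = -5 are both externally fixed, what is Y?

Setting E = -1, Z = -5 by intervention discards those variables' equations.
Y = |X - Z|  [with X=2, Z=-5]  = 7

7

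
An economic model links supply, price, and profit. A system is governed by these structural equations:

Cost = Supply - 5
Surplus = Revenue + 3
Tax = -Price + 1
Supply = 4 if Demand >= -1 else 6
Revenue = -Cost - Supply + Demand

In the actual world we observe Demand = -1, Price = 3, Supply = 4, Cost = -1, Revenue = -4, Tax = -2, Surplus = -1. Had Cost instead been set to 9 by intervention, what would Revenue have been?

-14

Intervening sets Cost = 9 and removes its equation (Cost = Supply - 5).
Supply = 4 if Demand >= -1 else 6  [with Demand=-1]  = 4
Revenue = -Cost - Supply + Demand  [with Cost=9, Supply=4, Demand=-1]  = -14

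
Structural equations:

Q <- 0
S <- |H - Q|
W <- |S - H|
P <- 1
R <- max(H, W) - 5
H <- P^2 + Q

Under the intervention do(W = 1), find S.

1

The intervention breaks the incoming arrows to W: W <- |S - H| no longer applies, and W = 1.
Since S is not a descendant of the intervened variable, it is unaffected.
H = P^2 + Q  [with P=1, Q=0]  = 1
S = |H - Q|  [with H=1, Q=0]  = 1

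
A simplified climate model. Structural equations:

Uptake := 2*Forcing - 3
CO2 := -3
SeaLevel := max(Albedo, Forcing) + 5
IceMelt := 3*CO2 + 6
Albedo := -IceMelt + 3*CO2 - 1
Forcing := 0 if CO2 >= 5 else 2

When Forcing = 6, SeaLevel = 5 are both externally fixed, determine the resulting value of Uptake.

9

Setting Forcing = 6, SeaLevel = 5 by intervention discards those variables' equations.
Uptake = 2*Forcing - 3  [with Forcing=6]  = 9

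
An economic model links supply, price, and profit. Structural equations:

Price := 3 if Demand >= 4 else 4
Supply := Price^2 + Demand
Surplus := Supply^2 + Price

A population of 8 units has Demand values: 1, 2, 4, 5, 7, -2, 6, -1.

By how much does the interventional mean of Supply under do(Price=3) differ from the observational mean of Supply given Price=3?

The intervention sets Price=3 in all 8 units regardless of Demand. Recomputing Supply per unit gives 10, 11, 13, 14, 16, 7, 15, 8; average 11.75.
Observing Price=3 restricts to units where Price's equation naturally yields 3: Demand ∈ {4, 5, 7, 6}. In that subpopulation Supply = 13, 14, 16, 15, mean 14.5.
Difference = 11.75 − 14.5 = -2.75.

-2.75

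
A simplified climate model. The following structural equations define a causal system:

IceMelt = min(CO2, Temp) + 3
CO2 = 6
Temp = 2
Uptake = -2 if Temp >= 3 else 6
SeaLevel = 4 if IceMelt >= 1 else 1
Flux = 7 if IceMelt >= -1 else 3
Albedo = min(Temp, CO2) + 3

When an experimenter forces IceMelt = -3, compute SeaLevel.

do(IceMelt=-3) replaces the equation IceMelt = min(CO2, Temp) + 3 with the constant IceMelt = -3.
SeaLevel = 4 if IceMelt >= 1 else 1  [with IceMelt=-3]  = 1

1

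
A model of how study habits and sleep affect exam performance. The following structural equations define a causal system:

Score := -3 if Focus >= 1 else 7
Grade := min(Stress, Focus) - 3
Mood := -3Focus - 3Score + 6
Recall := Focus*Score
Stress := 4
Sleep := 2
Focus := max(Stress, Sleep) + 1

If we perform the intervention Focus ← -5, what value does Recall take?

-35

The intervention breaks the incoming arrows to Focus: Focus := max(Stress, Sleep) + 1 no longer applies, and Focus = -5.
Score = -3 if Focus >= 1 else 7  [with Focus=-5]  = 7
Recall = Focus*Score  [with Focus=-5, Score=7]  = -35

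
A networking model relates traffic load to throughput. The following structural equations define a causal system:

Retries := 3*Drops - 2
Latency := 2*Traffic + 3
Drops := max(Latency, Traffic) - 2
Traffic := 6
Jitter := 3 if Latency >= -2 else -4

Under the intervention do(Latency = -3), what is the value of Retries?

10

Under do(Latency=-3), the mechanism Latency := 2*Traffic + 3 is discarded; Latency is fixed at -3.
Drops = max(Latency, Traffic) - 2  [with Latency=-3, Traffic=6]  = 4
Retries = 3*Drops - 2  [with Drops=4]  = 10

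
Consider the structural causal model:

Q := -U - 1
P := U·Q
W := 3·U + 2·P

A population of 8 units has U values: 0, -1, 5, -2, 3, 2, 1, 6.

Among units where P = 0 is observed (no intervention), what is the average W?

Observing P=0 restricts to units where P's equation naturally yields 0: U ∈ {0, -1}. In that subpopulation W = 0, -3, mean -1.5.

-1.5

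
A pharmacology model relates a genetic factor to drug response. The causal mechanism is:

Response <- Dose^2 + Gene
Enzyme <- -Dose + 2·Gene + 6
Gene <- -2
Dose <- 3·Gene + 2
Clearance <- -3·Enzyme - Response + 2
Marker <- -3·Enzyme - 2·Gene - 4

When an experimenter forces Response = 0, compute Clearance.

The intervention breaks the incoming arrows to Response: Response <- Dose^2 + Gene no longer applies, and Response = 0.
Dose = 3·Gene + 2  [with Gene=-2]  = -4
Enzyme = -Dose + 2·Gene + 6  [with Dose=-4, Gene=-2]  = 6
Clearance = -3·Enzyme - Response + 2  [with Enzyme=6, Response=0]  = -16

-16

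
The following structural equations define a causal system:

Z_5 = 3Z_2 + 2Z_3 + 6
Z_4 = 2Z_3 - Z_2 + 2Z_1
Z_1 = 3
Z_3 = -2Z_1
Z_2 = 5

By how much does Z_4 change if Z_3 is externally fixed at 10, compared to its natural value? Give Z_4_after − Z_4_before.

32

The intervention breaks the incoming arrows to Z_3: Z_3 = -2Z_1 no longer applies, and Z_3 = 10.
Z_4 = 2Z_3 - Z_2 + 2Z_1  [with Z_3=10, Z_2=5, Z_1=3]  = 21
Without intervention: Z_3 = -2Z_1  [with Z_1=3]  = -6; Z_4 = 2Z_3 - Z_2 + 2Z_1  [with Z_3=-6, Z_2=5, Z_1=3]  = -11.
Change = 21 − (-11) = 32.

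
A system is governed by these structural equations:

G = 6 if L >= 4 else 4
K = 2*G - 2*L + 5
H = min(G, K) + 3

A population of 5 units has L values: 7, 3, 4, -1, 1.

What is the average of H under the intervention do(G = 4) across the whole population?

Under do(G=4), G's equation is replaced by G=4 for every unit. Per-unit H: 2, 7, 7, 7, 7. Mean = 6.

6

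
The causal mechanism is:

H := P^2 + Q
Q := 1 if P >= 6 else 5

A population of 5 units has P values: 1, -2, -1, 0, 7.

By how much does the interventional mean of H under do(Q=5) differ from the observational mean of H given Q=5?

9.5

Under do(Q=5), Q's equation is replaced by Q=5 for every unit. Per-unit H: 6, 9, 6, 5, 54. Mean = 16.
E[H|Q=5] averages over only the 4 units with Q=5 (P = 1, -2, -1, 0): H = 6, 9, 6, 5, mean 6.5.
Difference = 16 − 6.5 = 9.5.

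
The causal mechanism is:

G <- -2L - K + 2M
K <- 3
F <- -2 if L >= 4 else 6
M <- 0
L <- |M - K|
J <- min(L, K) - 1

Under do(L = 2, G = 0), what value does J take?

Setting L = 2, G = 0 by intervention discards those variables' equations.
J = min(L, K) - 1  [with L=2, K=3]  = 1

1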